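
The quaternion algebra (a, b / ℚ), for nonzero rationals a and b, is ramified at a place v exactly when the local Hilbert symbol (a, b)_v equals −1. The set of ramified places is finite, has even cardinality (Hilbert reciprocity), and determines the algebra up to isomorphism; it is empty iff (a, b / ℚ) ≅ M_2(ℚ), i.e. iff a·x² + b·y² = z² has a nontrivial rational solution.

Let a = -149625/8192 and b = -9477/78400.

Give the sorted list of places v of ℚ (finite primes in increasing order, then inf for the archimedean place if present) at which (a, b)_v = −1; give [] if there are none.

[5, inf]

(a, b) ≡ (-1330, -13) mod (ℚ^×)²; places V = {2, 3, 5, 7, 13, 19, ∞}.
(a,b)_3: α=2, u≡2; β=6, v≡2 (mod 3); (2|3)=-1, (2|3)=-1; sign (−1)^0·-1^6·-1^2 = +1.
(a,b)_13: α=0, u≡9; β=1, v≡9 (mod 13); (9|13)=+1, (9|13)=+1; sign (−1)^0·+1^1·+1^0 = +1.
(a,b)_2: α=-13, β=-6; u≡7, v≡3 (mod 8); ε(u)ε(v)=1·1, αω(v)=-13·1, βω(u)=-6·0; sum ≡ 0  ⇒  +1.
(a,b)_19: α=1, u≡16; β=0, v≡7 (mod 19); (16|19)=+1, (7|19)=+1; sign (−1)^0·+1^0·+1^1 = +1.
(a,b)_7: α=1, u≡5; β=-2, v≡2 (mod 7); (5|7)=-1, (2|7)=+1; sign (−1)^0·-1^-2·+1^1 = +1.
(a,b)_∞: sgn(-1330)=−, sgn(-13)=−, so -1.
(a,b)_5: α=3, u≡4; β=-2, v≡3 (mod 5); (4|5)=+1, (3|5)=-1; sign (−1)^0·+1^-2·-1^3 = -1.
(-1330, -13 / ℚ) ramifies at {5, ∞}: a division algebra.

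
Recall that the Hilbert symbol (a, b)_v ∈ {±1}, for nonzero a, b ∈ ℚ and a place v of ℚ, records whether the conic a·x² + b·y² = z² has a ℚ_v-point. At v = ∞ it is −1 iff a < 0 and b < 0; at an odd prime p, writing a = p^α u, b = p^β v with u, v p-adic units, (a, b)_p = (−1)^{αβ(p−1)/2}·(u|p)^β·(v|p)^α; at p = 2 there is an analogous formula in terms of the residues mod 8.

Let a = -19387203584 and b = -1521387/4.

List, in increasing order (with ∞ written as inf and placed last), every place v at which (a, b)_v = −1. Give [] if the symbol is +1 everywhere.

(a, b) ≡ (-24149, -169043) mod (ℚ^×)²; places V = {2, 3, 7, 19, 31, 41, ∞}.
(a,b)_2: α=14, β=-2; u≡3, v≡5 (mod 8); ε(u)ε(v)=1·0, αω(v)=14·1, βω(u)=-2·1; sum ≡ 0  ⇒  +1.
(a,b)_31: α=1, u≡26; β=1, v≡30 (mod 31); (26|31)=-1, (30|31)=-1; sign (−1)^1·-1^1·-1^1 = -1.
(a,b)_7: α=2, u≡4; β=1, v≡4 (mod 7); (4|7)=+1, (4|7)=+1; sign (−1)^0·+1^1·+1^2 = +1.
(a,b)_∞: sgn(-24149)=−, sgn(-169043)=−, so -1.
(a,b)_19: α=1, u≡18; β=1, v≡3 (mod 19); (18|19)=-1, (3|19)=-1; sign (−1)^1·-1^1·-1^1 = -1.
(a,b)_41: α=1, u≡34; β=1, v≡20 (mod 41); (34|41)=-1, (20|41)=+1; sign (−1)^0·-1^1·+1^1 = -1.
(a,b)_3: α=0, u≡1; β=2, v≡1 (mod 3); (1|3)=+1, (1|3)=+1; sign (−1)^0·+1^2·+1^0 = +1.
(-24149, -169043 / ℚ) ramifies at {19, 31, 41, ∞}: a division algebra.

[19, 31, 41, inf]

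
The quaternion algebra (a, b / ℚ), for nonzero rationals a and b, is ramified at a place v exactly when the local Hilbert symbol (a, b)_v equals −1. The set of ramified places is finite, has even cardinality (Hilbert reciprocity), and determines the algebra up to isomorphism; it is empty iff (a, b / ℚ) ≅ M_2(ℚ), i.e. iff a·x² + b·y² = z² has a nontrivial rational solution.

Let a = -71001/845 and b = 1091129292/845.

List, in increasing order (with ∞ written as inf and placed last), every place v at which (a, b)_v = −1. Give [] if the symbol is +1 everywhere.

Mod squares: a ≡ -805, b ≡ 1870935. Check v ∈ {∞, 2, 3, 5, 7, 11, 13, 17, 23, 29}.
v=∞: -805 < 0 and 1870935 > 0  ⇒  (a,b)_∞ = +1.
v=5: a=5^-1·(≡1), b=5^-1·(≡3) mod 5; (1|5)=+1, (3|5)=-1; (−1)^{-1·-1·2}·(+1)^-1·(-1)^-1 = -1.
v=11: a=11^0·(≡9), b=11^1·(≡3) mod 11; (9|11)=+1, (3|11)=+1; (−1)^{0·1·5}·(+1)^1·(+1)^0 = +1.
v=3: a=3^2·(≡2), b=3^7·(≡2) mod 3; (2|3)=-1, (2|3)=-1; (−1)^{2·7·1}·(-1)^7·(-1)^2 = -1.
v=29: a=29^0·(≡5), b=29^1·(≡21) mod 29; (5|29)=+1, (21|29)=-1; (−1)^{0·1·14}·(+1)^1·(-1)^0 = +1.
v=2: v_2(a)=0, v_2(b)=2; units ≡ 3, 7 (mod 8); ε·ε+αω+βω = 1·1+0·0+2·1 ≡ 1  ⇒  (a,b)_2 = -1.
v=7: a=7^3·(≡2), b=7^0·(≡3) mod 7; (2|7)=+1, (3|7)=-1; (−1)^{3·0·3}·(+1)^0·(-1)^3 = -1.
v=17: a=17^0·(≡12), b=17^1·(≡14) mod 17; (12|17)=-1, (14|17)=-1; (−1)^{0·1·8}·(-1)^1·(-1)^0 = -1.
v=23: a=23^1·(≡20), b=23^1·(≡22) mod 23; (20|23)=-1, (22|23)=-1; (−1)^{1·1·11}·(-1)^1·(-1)^1 = -1.
v=13: a=13^-2·(≡1), b=13^-2·(≡9) mod 13; (1|13)=+1, (9|13)=+1; (−1)^{-2·-2·6}·(+1)^-2·(+1)^-2 = +1.
|Ram(-805, 1870935)| = 6, even; anisotropic at {2, 3, 5, 7, 17, 23}.

[2, 3, 5, 7, 17, 23]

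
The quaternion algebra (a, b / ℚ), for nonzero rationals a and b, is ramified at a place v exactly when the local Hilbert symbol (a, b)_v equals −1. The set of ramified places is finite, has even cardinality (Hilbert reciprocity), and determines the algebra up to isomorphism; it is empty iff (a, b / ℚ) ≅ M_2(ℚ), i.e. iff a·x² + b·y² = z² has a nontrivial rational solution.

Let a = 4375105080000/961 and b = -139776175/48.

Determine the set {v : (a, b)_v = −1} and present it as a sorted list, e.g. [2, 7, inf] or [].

[2, 3]

Mod squares: a ≡ 123, b ≡ -2829. Check v ∈ {∞, 2, 3, 5, 7, 11, 23, 31, 41}.
v=7: a=7^0·(≡2), b=7^2·(≡5) mod 7; (2|7)=+1, (5|7)=-1; (−1)^{0·2·3}·(+1)^2·(-1)^0 = +1.
v=41: a=41^3·(≡38), b=41^1·(≡14) mod 41; (38|41)=-1, (14|41)=-1; (−1)^{3·1·20}·(-1)^1·(-1)^3 = +1.
v=∞: 123 > 0 and -2829 < 0  ⇒  (a,b)_∞ = +1.
v=2: v_2(a)=6, v_2(b)=-4; units ≡ 3, 3 (mod 8); ε·ε+αω+βω = 1·1+6·1+-4·1 ≡ 1  ⇒  (a,b)_2 = -1.
v=3: a=3^1·(≡2), b=3^-1·(≡2) mod 3; (2|3)=-1, (2|3)=-1; (−1)^{1·-1·1}·(-1)^-1·(-1)^1 = -1.
v=23: a=23^2·(≡18), b=23^1·(≡21) mod 23; (18|23)=+1, (21|23)=-1; (−1)^{2·1·11}·(+1)^1·(-1)^2 = +1.
v=11: a=11^0·(≡7), b=11^2·(≡3) mod 11; (7|11)=-1, (3|11)=+1; (−1)^{0·2·5}·(-1)^2·(+1)^0 = +1.
v=31: a=31^-2·(≡15), b=31^0·(≡13) mod 31; (15|31)=-1, (13|31)=-1; (−1)^{-2·0·15}·(-1)^0·(-1)^-2 = +1.
v=5: a=5^4·(≡3), b=5^2·(≡1) mod 5; (3|5)=-1, (1|5)=+1; (−1)^{4·2·2}·(-1)^2·(+1)^4 = +1.
Ram(123, -2829) = {2, 3}; no ℚ_2-point on the conic.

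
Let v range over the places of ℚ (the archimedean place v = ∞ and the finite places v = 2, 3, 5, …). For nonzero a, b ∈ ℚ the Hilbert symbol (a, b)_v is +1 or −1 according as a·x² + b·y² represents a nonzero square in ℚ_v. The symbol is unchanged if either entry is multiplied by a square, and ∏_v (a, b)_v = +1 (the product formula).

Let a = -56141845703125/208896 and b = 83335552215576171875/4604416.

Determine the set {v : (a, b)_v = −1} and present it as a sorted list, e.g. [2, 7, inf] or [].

(a, b) ≡ (-663, 41990) mod (ℚ^×)²; places V = {2, 3, 5, 7, 13, 17, 19, 23, ∞}.
(a,b)_5: α=12, u≡3; β=19, v≡3 (mod 5); (3|5)=-1, (3|5)=-1; sign (−1)^0·-1^19·-1^12 = -1.
(a,b)_3: α=-1, u≡1; β=0, v≡2 (mod 3); (1|3)=+1, (2|3)=-1; sign (−1)^0·+1^0·-1^-1 = -1.
(a,b)_17: α=-1, u≡3; β=-1, v≡11 (mod 17); (3|17)=-1, (11|17)=-1; sign (−1)^0·-1^-1·-1^-1 = +1.
(a,b)_7: α=2, u≡2; β=2, v≡1 (mod 7); (2|7)=+1, (1|7)=+1; sign (−1)^0·+1^2·+1^2 = +1.
(a,b)_2: α=-12, β=-9; u≡1, v≡3 (mod 8); ε(u)ε(v)=0·1, αω(v)=-12·1, βω(u)=-9·0; sum ≡ 0  ⇒  +1.
(a,b)_13: α=1, u≡9; β=1, v≡5 (mod 13); (9|13)=+1, (5|13)=-1; sign (−1)^0·+1^1·-1^1 = -1.
(a,b)_23: α=0, u≡13; β=-2, v≡10 (mod 23); (13|23)=+1, (10|23)=-1; sign (−1)^0·+1^-2·-1^0 = +1.
(a,b)_19: α=2, u≡8; β=3, v≡17 (mod 19); (8|19)=-1, (17|19)=+1; sign (−1)^0·-1^3·+1^2 = -1.
(a,b)_∞: sgn(-663)=−, sgn(41990)=+, so +1.
Ram(-663, 41990) = {3, 5, 13, 19}; no ℚ_3-point on the conic.

[3, 5, 13, 19]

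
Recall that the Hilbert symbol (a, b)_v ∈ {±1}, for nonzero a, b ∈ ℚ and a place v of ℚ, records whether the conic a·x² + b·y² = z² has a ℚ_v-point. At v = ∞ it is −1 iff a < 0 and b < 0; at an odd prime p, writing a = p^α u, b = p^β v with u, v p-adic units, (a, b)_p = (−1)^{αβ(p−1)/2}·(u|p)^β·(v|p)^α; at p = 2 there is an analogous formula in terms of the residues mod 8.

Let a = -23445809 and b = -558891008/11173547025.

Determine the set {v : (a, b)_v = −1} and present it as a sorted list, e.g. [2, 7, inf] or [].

(a, b) ≡ (-44321, -533) mod (ℚ^×)²; places V = {2, 3, 5, 13, 23, 29, 41, 47, ∞}.
(a,b)_3: α=0, u≡1; β=-12, v≡1 (mod 3); (1|3)=+1, (1|3)=+1; sign (−1)^0·+1^-12·+1^0 = +1.
(a,b)_5: α=0, u≡1; β=-2, v≡2 (mod 5); (1|5)=+1, (2|5)=-1; sign (−1)^0·+1^-2·-1^0 = +1.
(a,b)_47: α=1, u≡11; β=0, v≡23 (mod 47); (11|47)=-1, (23|47)=-1; sign (−1)^0·-1^0·-1^1 = -1.
(a,b)_41: α=1, u≡19; β=1, v≡24 (mod 41); (19|41)=-1, (24|41)=-1; sign (−1)^0·-1^1·-1^1 = +1.
(a,b)_13: α=0, u≡3; β=1, v≡2 (mod 13); (3|13)=+1, (2|13)=-1; sign (−1)^0·+1^1·-1^0 = +1.
(a,b)_29: α=0, u≡24; β=-2, v≡18 (mod 29); (24|29)=+1, (18|29)=-1; sign (−1)^0·+1^-2·-1^0 = +1.
(a,b)_2: α=0, β=20; u≡7, v≡3 (mod 8); ε(u)ε(v)=1·1, αω(v)=0·1, βω(u)=20·0; sum ≡ 1  ⇒  -1.
(a,b)_∞: sgn(-44321)=−, sgn(-533)=−, so -1.
(a,b)_23: α=3, u≡5; β=0, v≡5 (mod 23); (5|23)=-1, (5|23)=-1; sign (−1)^0·-1^0·-1^3 = -1.
|Ram(-44321, -533)| = 4, even; anisotropic at {2, 23, 47, ∞}.

[2, 23, 47, inf]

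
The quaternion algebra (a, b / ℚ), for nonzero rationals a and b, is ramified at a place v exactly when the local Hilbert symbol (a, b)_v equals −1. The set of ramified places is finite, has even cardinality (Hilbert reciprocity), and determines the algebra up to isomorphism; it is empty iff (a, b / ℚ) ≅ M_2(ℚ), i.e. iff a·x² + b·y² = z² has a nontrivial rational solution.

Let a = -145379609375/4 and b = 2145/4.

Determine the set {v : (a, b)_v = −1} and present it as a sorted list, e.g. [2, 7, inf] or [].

[7, 11]

Mod squares: a ≡ -455, b ≡ 2145. Check v ∈ {∞, 2, 3, 5, 7, 11, 13}.
v=2: v_2(a)=-2, v_2(b)=-2; units ≡ 1, 1 (mod 8); ε·ε+αω+βω = 0·0+-2·0+-2·0 ≡ 0  ⇒  (a,b)_2 = +1.
v=5: a=5^7·(≡4), b=5^1·(≡1) mod 5; (4|5)=+1, (1|5)=+1; (−1)^{7·1·2}·(+1)^1·(+1)^7 = +1.
v=7: a=7^1·(≡6), b=7^0·(≡6) mod 7; (6|7)=-1, (6|7)=-1; (−1)^{1·0·3}·(-1)^0·(-1)^1 = -1.
v=∞: -455 < 0 and 2145 > 0  ⇒  (a,b)_∞ = +1.
v=3: a=3^0·(≡1), b=3^1·(≡1) mod 3; (1|3)=+1, (1|3)=+1; (−1)^{0·1·1}·(+1)^1·(+1)^0 = +1.
v=13: a=13^3·(≡9), b=13^1·(≡12) mod 13; (9|13)=+1, (12|13)=+1; (−1)^{3·1·6}·(+1)^1·(+1)^3 = +1.
v=11: a=11^2·(≡2), b=11^1·(≡2) mod 11; (2|11)=-1, (2|11)=-1; (−1)^{2·1·5}·(-1)^1·(-1)^2 = -1.
|Ram(-455, 2145)| = 2, even; anisotropic at {7, 11}.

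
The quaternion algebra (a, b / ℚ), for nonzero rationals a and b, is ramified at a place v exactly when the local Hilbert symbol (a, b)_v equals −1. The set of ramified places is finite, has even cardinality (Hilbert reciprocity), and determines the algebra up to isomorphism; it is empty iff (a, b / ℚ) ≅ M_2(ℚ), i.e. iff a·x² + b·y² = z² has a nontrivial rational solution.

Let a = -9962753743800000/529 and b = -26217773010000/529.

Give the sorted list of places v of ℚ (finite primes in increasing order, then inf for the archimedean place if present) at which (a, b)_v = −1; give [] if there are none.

Mod squares: a ≡ -195, b ≡ -741. Check v ∈ {∞, 2, 3, 5, 11, 13, 19, 23}.
v=23: a=23^-2·(≡2), b=23^-2·(≡4) mod 23; (2|23)=+1, (4|23)=+1; (−1)^{-2·-2·11}·(+1)^-2·(+1)^-2 = +1.
v=19: a=19^4·(≡13), b=19^3·(≡13) mod 19; (13|19)=-1, (13|19)=-1; (−1)^{4·3·9}·(-1)^3·(-1)^4 = -1.
v=13: a=13^1·(≡11), b=13^1·(≡8) mod 13; (11|13)=-1, (8|13)=-1; (−1)^{1·1·6}·(-1)^1·(-1)^1 = +1.
v=∞: -195 < 0 and -741 < 0  ⇒  (a,b)_∞ = -1.
v=11: a=11^2·(≡5), b=11^2·(≡10) mod 11; (5|11)=+1, (10|11)=-1; (−1)^{2·2·5}·(+1)^2·(-1)^2 = +1.
v=3: a=3^5·(≡1), b=3^5·(≡2) mod 3; (1|3)=+1, (2|3)=-1; (−1)^{5·5·1}·(+1)^5·(-1)^5 = +1.
v=5: a=5^5·(≡1), b=5^4·(≡1) mod 5; (1|5)=+1, (1|5)=+1; (−1)^{5·4·2}·(+1)^4·(+1)^5 = +1.
v=2: v_2(a)=6, v_2(b)=4; units ≡ 5, 3 (mod 8); ε·ε+αω+βω = 0·1+6·1+4·1 ≡ 0  ⇒  (a,b)_2 = +1.
Ram(-195, -741) = {19, ∞}; no ℚ_19-point on the conic.

[19, inf]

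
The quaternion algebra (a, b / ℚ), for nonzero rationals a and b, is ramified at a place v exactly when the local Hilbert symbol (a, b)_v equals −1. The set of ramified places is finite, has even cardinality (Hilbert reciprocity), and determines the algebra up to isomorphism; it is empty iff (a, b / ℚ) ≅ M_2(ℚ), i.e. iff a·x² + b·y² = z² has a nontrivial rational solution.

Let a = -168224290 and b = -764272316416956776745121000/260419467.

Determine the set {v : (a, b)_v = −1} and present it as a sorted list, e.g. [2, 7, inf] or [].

[3, 5, 19, inf]

Mod squares: a ≡ -5890, b ≡ -30. Check v ∈ {∞, 2, 3, 5, 7, 11, 13, 19, 31, 37}.
v=5: a=5^1·(≡2), b=5^3·(≡1) mod 5; (2|5)=-1, (1|5)=+1; (−1)^{1·3·2}·(-1)^3·(+1)^1 = -1.
v=3: a=3^0·(≡2), b=3^-1·(≡2) mod 3; (2|3)=-1, (2|3)=-1; (−1)^{0·-1·1}·(-1)^-1·(-1)^0 = -1.
v=7: a=7^0·(≡4), b=7^-2·(≡5) mod 7; (4|7)=+1, (5|7)=-1; (−1)^{0·-2·3}·(+1)^-2·(-1)^0 = +1.
v=2: v_2(a)=1, v_2(b)=3; units ≡ 7, 1 (mod 8); ε·ε+αω+βω = 1·0+1·0+3·0 ≡ 0  ⇒  (a,b)_2 = +1.
v=37: a=37^0·(≡21), b=37^2·(≡34) mod 37; (21|37)=+1, (34|37)=+1; (−1)^{0·2·18}·(+1)^2·(+1)^0 = +1.
v=31: a=31^1·(≡22), b=31^6·(≡2) mod 31; (22|31)=-1, (2|31)=+1; (−1)^{1·6·15}·(-1)^6·(+1)^1 = +1.
v=11: a=11^0·(≡8), b=11^-6·(≡9) mod 11; (8|11)=-1, (9|11)=+1; (−1)^{0·-6·5}·(-1)^-6·(+1)^0 = +1.
v=∞: -5890 < 0 and -30 < 0  ⇒  (a,b)_∞ = -1.
v=19: a=19^1·(≡14), b=19^4·(≡15) mod 19; (14|19)=-1, (15|19)=-1; (−1)^{1·4·9}·(-1)^4·(-1)^1 = -1.
v=13: a=13^4·(≡12), b=13^6·(≡9) mod 13; (12|13)=+1, (9|13)=+1; (−1)^{4·6·6}·(+1)^6·(+1)^4 = +1.
|Ram(-5890, -30)| = 4, even; anisotropic at {3, 5, 19, ∞}.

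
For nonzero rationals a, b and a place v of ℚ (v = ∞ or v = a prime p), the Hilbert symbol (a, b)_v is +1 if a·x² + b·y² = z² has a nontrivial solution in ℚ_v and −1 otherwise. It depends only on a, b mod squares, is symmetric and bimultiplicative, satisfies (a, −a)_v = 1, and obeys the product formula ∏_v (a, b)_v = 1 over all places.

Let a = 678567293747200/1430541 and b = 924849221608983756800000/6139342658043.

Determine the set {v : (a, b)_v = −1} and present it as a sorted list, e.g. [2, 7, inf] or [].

[5, 17]

Mod squares: a ≡ 9282, b ≡ 36465. Check v ∈ {∞, 2, 3, 5, 7, 11, 13, 17, 29}.
v=13: a=13^1·(≡9), b=13^1·(≡4) mod 13; (9|13)=+1, (4|13)=+1; (−1)^{1·1·6}·(+1)^1·(+1)^1 = +1.
v=29: a=29^-2·(≡2), b=29^-4·(≡2) mod 29; (2|29)=-1, (2|29)=-1; (−1)^{-2·-4·14}·(-1)^-4·(-1)^-2 = +1.
v=3: a=3^-5·(≡1), b=3^-11·(≡2) mod 3; (1|3)=+1, (2|3)=-1; (−1)^{-5·-11·1}·(+1)^-11·(-1)^-5 = +1.
v=17: a=17^1·(≡9), b=17^1·(≡3) mod 17; (9|17)=+1, (3|17)=-1; (−1)^{1·1·8}·(+1)^1·(-1)^1 = -1.
v=7: a=7^-1·(≡5), b=7^-2·(≡4) mod 7; (5|7)=-1, (4|7)=+1; (−1)^{-1·-2·3}·(-1)^-2·(+1)^-1 = +1.
v=11: a=11^4·(≡1), b=11^7·(≡9) mod 11; (1|11)=+1, (9|11)=+1; (−1)^{4·7·5}·(+1)^7·(+1)^4 = +1.
v=2: v_2(a)=23, v_2(b)=36; units ≡ 1, 1 (mod 8); ε·ε+αω+βω = 0·0+23·0+36·0 ≡ 0  ⇒  (a,b)_2 = +1.
v=5: a=5^2·(≡3), b=5^5·(≡2) mod 5; (3|5)=-1, (2|5)=-1; (−1)^{2·5·2}·(-1)^5·(-1)^2 = -1.
v=∞: 9282 > 0 and 36465 > 0  ⇒  (a,b)_∞ = +1.
Ram(9282, 36465) = {5, 17}; no ℚ_5-point on the conic.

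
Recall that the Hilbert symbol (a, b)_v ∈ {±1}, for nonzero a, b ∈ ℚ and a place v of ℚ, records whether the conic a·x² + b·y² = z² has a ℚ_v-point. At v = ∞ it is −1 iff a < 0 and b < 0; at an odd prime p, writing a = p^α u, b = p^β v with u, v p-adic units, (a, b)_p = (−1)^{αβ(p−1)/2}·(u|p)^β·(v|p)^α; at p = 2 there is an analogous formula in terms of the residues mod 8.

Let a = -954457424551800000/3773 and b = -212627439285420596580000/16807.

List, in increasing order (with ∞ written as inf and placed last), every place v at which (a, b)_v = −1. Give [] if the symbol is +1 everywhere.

[3, 11, 13, inf]

(a, b) ≡ (-15015, -3094) mod (ℚ^×)²; places V = {2, 3, 5, 7, 11, 13, 17, 19, ∞}.
(a,b)_5: α=5, u≡3; β=4, v≡1 (mod 5); (3|5)=-1, (1|5)=+1; sign (−1)^0·-1^4·+1^5 = +1.
(a,b)_7: α=-3, u≡2; β=-5, v≡3 (mod 7); (2|7)=+1, (3|7)=-1; sign (−1)^1·+1^-5·-1^-3 = +1.
(a,b)_13: α=1, u≡8; β=1, v≡9 (mod 13); (8|13)=-1, (9|13)=+1; sign (−1)^0·-1^1·+1^1 = -1.
(a,b)_11: α=-1, u≡2; β=2, v≡10 (mod 11); (2|11)=-1, (10|11)=-1; sign (−1)^0·-1^2·-1^-1 = -1.
(a,b)_∞: sgn(-15015)=−, sgn(-3094)=−, so -1.
(a,b)_2: α=6, β=5; u≡1, v≡5 (mod 8); ε(u)ε(v)=0·0, αω(v)=6·1, βω(u)=5·0; sum ≡ 0  ⇒  +1.
(a,b)_19: α=6, u≡8; β=8, v≡12 (mod 19); (8|19)=-1, (12|19)=-1; sign (−1)^0·-1^8·-1^6 = +1.
(a,b)_3: α=3, u≡2; β=4, v≡2 (mod 3); (2|3)=-1, (2|3)=-1; sign (−1)^0·-1^4·-1^3 = -1.
(a,b)_17: α=2, u≡16; β=3, v≡3 (mod 17); (16|17)=+1, (3|17)=-1; sign (−1)^0·+1^3·-1^2 = +1.
(-15015, -3094 / ℚ) ramifies at {3, 11, 13, ∞}: a division algebra.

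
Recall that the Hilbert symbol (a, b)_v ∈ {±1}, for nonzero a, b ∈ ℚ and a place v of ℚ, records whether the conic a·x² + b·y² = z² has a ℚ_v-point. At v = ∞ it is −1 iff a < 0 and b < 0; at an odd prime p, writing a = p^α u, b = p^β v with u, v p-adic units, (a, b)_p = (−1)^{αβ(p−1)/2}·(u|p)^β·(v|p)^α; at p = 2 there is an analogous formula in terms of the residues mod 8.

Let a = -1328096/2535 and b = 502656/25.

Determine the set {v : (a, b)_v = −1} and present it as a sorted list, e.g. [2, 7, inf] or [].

[2, 3, 11, 17]

Mod squares: a ≡ -210, b ≡ 7854. Check v ∈ {∞, 2, 3, 5, 7, 11, 13, 17}.
v=∞: -210 < 0 and 7854 > 0  ⇒  (a,b)_∞ = +1.
v=13: a=13^-2·(≡5), b=13^0·(≡2) mod 13; (5|13)=-1, (2|13)=-1; (−1)^{-2·0·6}·(-1)^0·(-1)^-2 = +1.
v=5: a=5^-1·(≡2), b=5^-2·(≡1) mod 5; (2|5)=-1, (1|5)=+1; (−1)^{-1·-2·2}·(-1)^-2·(+1)^-1 = +1.
v=2: v_2(a)=5, v_2(b)=7; units ≡ 7, 7 (mod 8); ε·ε+αω+βω = 1·1+5·0+7·0 ≡ 1  ⇒  (a,b)_2 = -1.
v=11: a=11^2·(≡7), b=11^1·(≡8) mod 11; (7|11)=-1, (8|11)=-1; (−1)^{2·1·5}·(-1)^1·(-1)^2 = -1.
v=7: a=7^3·(≡6), b=7^1·(≡4) mod 7; (6|7)=-1, (4|7)=+1; (−1)^{3·1·3}·(-1)^1·(+1)^3 = +1.
v=17: a=17^0·(≡6), b=17^1·(≡7) mod 17; (6|17)=-1, (7|17)=-1; (−1)^{0·1·8}·(-1)^1·(-1)^0 = -1.
v=3: a=3^-1·(≡2), b=3^1·(≡2) mod 3; (2|3)=-1, (2|3)=-1; (−1)^{-1·1·1}·(-1)^1·(-1)^-1 = -1.
Ram(-210, 7854) = {2, 3, 11, 17}; no ℚ_2-point on the conic.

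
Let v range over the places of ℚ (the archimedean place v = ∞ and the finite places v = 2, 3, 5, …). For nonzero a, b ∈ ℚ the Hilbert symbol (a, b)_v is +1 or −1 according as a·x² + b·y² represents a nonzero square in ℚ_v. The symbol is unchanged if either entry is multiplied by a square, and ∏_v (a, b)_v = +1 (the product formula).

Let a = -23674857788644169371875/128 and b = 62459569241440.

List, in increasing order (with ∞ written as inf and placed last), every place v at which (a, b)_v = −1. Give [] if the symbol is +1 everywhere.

[13, 23]

(a, b) ≡ (-193814790, 310) mod (ℚ^×)²; places V = {2, 3, 5, 7, 13, 17, 23, 31, 41, ∞}.
(a,b)_∞: sgn(-193814790)=−, sgn(310)=+, so +1.
(a,b)_41: α=3, u≡6; β=2, v≡23 (mod 41); (6|41)=-1, (23|41)=+1; sign (−1)^0·-1^2·+1^3 = +1.
(a,b)_7: α=0, u≡6; β=2, v≡4 (mod 7); (6|7)=-1, (4|7)=+1; sign (−1)^0·-1^2·+1^0 = +1.
(a,b)_17: α=3, u≡5; β=2, v≡2 (mod 17); (5|17)=-1, (2|17)=+1; sign (−1)^0·-1^2·+1^3 = +1.
(a,b)_13: α=3, u≡9; β=0, v≡7 (mod 13); (9|13)=+1, (7|13)=-1; sign (−1)^0·+1^0·-1^3 = -1.
(a,b)_31: α=1, u≡17; β=1, v≡14 (mod 31); (17|31)=-1, (14|31)=+1; sign (−1)^1·-1^1·+1^1 = +1.
(a,b)_2: α=-7, β=5; u≡5, v≡3 (mod 8); ε(u)ε(v)=0·1, αω(v)=-7·1, βω(u)=5·1; sum ≡ 0  ⇒  +1.
(a,b)_3: α=3, u≡1; β=0, v≡1 (mod 3); (1|3)=+1, (1|3)=+1; sign (−1)^0·+1^0·+1^3 = +1.
(a,b)_23: α=3, u≡5; β=2, v≡20 (mod 23); (5|23)=-1, (20|23)=-1; sign (−1)^0·-1^2·-1^3 = -1.
(a,b)_5: α=5, u≡2; β=1, v≡3 (mod 5); (2|5)=-1, (3|5)=-1; sign (−1)^0·-1^1·-1^5 = +1.
(-193814790, 310 / ℚ) ramifies at {13, 23}: a division algebra.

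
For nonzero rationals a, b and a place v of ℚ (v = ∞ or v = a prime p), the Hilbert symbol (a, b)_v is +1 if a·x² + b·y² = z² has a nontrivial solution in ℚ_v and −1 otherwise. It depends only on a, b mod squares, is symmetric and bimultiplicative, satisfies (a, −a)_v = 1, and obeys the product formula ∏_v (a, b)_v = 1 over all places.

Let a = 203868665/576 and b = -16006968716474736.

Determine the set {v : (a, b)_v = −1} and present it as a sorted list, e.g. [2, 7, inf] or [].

Mod squares: a ≡ 65, b ≡ -231. Check v ∈ {∞, 2, 3, 5, 7, 11, 13, 23}.
v=7: a=7^2·(≡1), b=7^5·(≡2) mod 7; (1|7)=+1, (2|7)=+1; (−1)^{2·5·3}·(+1)^5·(+1)^2 = +1.
v=5: a=5^1·(≡3), b=5^0·(≡4) mod 5; (3|5)=-1, (4|5)=+1; (−1)^{1·0·2}·(-1)^0·(+1)^1 = +1.
v=23: a=23^2·(≡20), b=23^0·(≡21) mod 23; (20|23)=-1, (21|23)=-1; (−1)^{2·0·11}·(-1)^0·(-1)^2 = +1.
v=13: a=13^1·(≡8), b=13^2·(≡9) mod 13; (8|13)=-1, (9|13)=+1; (−1)^{1·2·6}·(-1)^2·(+1)^1 = +1.
v=2: v_2(a)=-6, v_2(b)=4; units ≡ 1, 1 (mod 8); ε·ε+αω+βω = 0·0+-6·0+4·0 ≡ 0  ⇒  (a,b)_2 = +1.
v=∞: 65 > 0 and -231 < 0  ⇒  (a,b)_∞ = +1.
v=3: a=3^-2·(≡2), b=3^7·(≡1) mod 3; (2|3)=-1, (1|3)=+1; (−1)^{-2·7·1}·(-1)^7·(+1)^-2 = -1.
v=11: a=11^2·(≡7), b=11^5·(≡4) mod 11; (7|11)=-1, (4|11)=+1; (−1)^{2·5·5}·(-1)^5·(+1)^2 = -1.
|Ram(65, -231)| = 2, even; anisotropic at {3, 11}.

[3, 11]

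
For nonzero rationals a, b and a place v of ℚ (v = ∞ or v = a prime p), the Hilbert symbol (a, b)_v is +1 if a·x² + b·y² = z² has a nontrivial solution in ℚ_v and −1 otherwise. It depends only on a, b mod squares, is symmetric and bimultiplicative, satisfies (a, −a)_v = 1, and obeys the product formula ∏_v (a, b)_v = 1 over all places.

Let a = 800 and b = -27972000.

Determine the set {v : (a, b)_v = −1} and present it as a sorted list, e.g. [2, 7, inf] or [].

Mod squares: a ≡ 2, b ≡ -7770. Check v ∈ {∞, 2, 3, 5, 7, 37}.
v=3: a=3^0·(≡2), b=3^3·(≡2) mod 3; (2|3)=-1, (2|3)=-1; (−1)^{0·3·1}·(-1)^3·(-1)^0 = -1.
v=7: a=7^0·(≡2), b=7^1·(≡6) mod 7; (2|7)=+1, (6|7)=-1; (−1)^{0·1·3}·(+1)^1·(-1)^0 = +1.
v=5: a=5^2·(≡2), b=5^3·(≡4) mod 5; (2|5)=-1, (4|5)=+1; (−1)^{2·3·2}·(-1)^3·(+1)^2 = -1.
v=37: a=37^0·(≡23), b=37^1·(≡21) mod 37; (23|37)=-1, (21|37)=+1; (−1)^{0·1·18}·(-1)^1·(+1)^0 = -1.
v=∞: 2 > 0 and -7770 < 0  ⇒  (a,b)_∞ = +1.
v=2: v_2(a)=5, v_2(b)=5; units ≡ 1, 3 (mod 8); ε·ε+αω+βω = 0·1+5·1+5·0 ≡ 1  ⇒  (a,b)_2 = -1.
(2, -7770 / ℚ) ramifies at {2, 3, 5, 37}: a division algebra.

[2, 3, 5, 37]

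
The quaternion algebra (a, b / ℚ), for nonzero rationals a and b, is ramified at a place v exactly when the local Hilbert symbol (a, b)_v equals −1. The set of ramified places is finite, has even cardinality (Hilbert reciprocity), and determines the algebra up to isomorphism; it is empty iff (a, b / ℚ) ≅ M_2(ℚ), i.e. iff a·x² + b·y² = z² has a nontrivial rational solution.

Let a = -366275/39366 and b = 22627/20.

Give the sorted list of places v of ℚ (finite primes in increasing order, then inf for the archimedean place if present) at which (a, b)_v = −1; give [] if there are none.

[2, 3, 11, 23]

Mod squares: a ≡ -1794, b ≡ 935. Check v ∈ {∞, 2, 3, 5, 7, 11, 13, 17, 23}.
v=2: v_2(a)=-1, v_2(b)=-2; units ≡ 7, 7 (mod 8); ε·ε+αω+βω = 1·1+-1·0+-2·0 ≡ 1  ⇒  (a,b)_2 = -1.
v=5: a=5^2·(≡4), b=5^-1·(≡3) mod 5; (4|5)=+1, (3|5)=-1; (−1)^{2·-1·2}·(+1)^-1·(-1)^2 = +1.
v=23: a=23^1·(≡17), b=23^0·(≡17) mod 23; (17|23)=-1, (17|23)=-1; (−1)^{1·0·11}·(-1)^0·(-1)^1 = -1.
v=∞: -1794 < 0 and 935 > 0  ⇒  (a,b)_∞ = +1.
v=3: a=3^-9·(≡2), b=3^0·(≡2) mod 3; (2|3)=-1, (2|3)=-1; (−1)^{-9·0·1}·(-1)^0·(-1)^-9 = -1.
v=17: a=17^0·(≡13), b=17^1·(≡13) mod 17; (13|17)=+1, (13|17)=+1; (−1)^{0·1·8}·(+1)^1·(+1)^0 = +1.
v=7: a=7^2·(≡3), b=7^0·(≡4) mod 7; (3|7)=-1, (4|7)=+1; (−1)^{2·0·3}·(-1)^0·(+1)^2 = +1.
v=13: a=13^1·(≡11), b=13^0·(≡1) mod 13; (11|13)=-1, (1|13)=+1; (−1)^{1·0·6}·(-1)^0·(+1)^1 = +1.
v=11: a=11^0·(≡10), b=11^3·(≡8) mod 11; (10|11)=-1, (8|11)=-1; (−1)^{0·3·5}·(-1)^3·(-1)^0 = -1.
(-1794, 935 / ℚ) ramifies at {2, 3, 11, 23}: a division algebra.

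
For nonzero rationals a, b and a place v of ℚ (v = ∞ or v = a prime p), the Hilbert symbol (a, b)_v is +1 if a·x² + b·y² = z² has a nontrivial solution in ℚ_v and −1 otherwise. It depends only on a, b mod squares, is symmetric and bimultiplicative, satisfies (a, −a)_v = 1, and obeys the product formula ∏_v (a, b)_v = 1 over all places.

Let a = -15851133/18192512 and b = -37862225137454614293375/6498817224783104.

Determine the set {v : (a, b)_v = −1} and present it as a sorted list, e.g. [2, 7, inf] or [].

Mod squares: a ≡ -391386, b ≡ -135915. Check v ∈ {∞, 2, 3, 5, 11, 13, 17, 29, 31, 37, 41, 43}.
v=2: v_2(a)=-7, v_2(b)=-8; units ≡ 3, 5 (mod 8); ε·ε+αω+βω = 1·0+-7·1+-8·1 ≡ 1  ⇒  (a,b)_2 = -1.
v=5: a=5^0·(≡1), b=5^3·(≡2) mod 5; (1|5)=+1, (2|5)=-1; (−1)^{0·3·2}·(+1)^3·(-1)^0 = +1.
v=∞: -391386 < 0 and -135915 < 0  ⇒  (a,b)_∞ = -1.
v=41: a=41^1·(≡3), b=41^3·(≡3) mod 41; (3|41)=-1, (3|41)=-1; (−1)^{1·3·20}·(-1)^3·(-1)^1 = +1.
v=37: a=37^1·(≡28), b=37^2·(≡23) mod 37; (28|37)=+1, (23|37)=-1; (−1)^{1·2·18}·(+1)^2·(-1)^1 = -1.
v=43: a=43^1·(≡24), b=43^2·(≡29) mod 43; (24|43)=+1, (29|43)=-1; (−1)^{1·2·21}·(+1)^2·(-1)^1 = -1.
v=13: a=13^-2·(≡5), b=13^-3·(≡1) mod 13; (5|13)=-1, (1|13)=+1; (−1)^{-2·-3·6}·(-1)^-3·(+1)^-2 = -1.
v=17: a=17^0·(≡11), b=17^-1·(≡14) mod 17; (11|17)=-1, (14|17)=-1; (−1)^{0·-1·8}·(-1)^-1·(-1)^0 = -1.
v=29: a=29^-2·(≡26), b=29^-4·(≡3) mod 29; (26|29)=-1, (3|29)=-1; (−1)^{-2·-4·14}·(-1)^-4·(-1)^-2 = +1.
v=3: a=3^5·(≡2), b=3^15·(≡1) mod 3; (2|3)=-1, (1|3)=+1; (−1)^{5·15·1}·(-1)^15·(+1)^5 = +1.
v=11: a=11^0·(≡4), b=11^2·(≡1) mod 11; (4|11)=+1, (1|11)=+1; (−1)^{0·2·5}·(+1)^2·(+1)^0 = +1.
v=31: a=31^0·(≡5), b=31^-2·(≡7) mod 31; (5|31)=+1, (7|31)=+1; (−1)^{0·-2·15}·(+1)^-2·(+1)^0 = +1.
|Ram(-391386, -135915)| = 6, even; anisotropic at {2, 13, 17, 37, 43, ∞}.

[2, 13, 17, 37, 43, inf]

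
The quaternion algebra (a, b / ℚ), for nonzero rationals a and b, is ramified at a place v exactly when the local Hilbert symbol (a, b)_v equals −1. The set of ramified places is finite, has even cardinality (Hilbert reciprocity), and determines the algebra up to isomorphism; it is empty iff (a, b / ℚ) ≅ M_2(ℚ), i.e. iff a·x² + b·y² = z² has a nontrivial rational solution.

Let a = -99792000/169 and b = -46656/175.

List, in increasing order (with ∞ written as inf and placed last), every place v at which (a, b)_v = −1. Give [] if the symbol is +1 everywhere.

[5, inf]

(a, b) ≡ (-770, -7) mod (ℚ^×)²; places V = {2, 3, 5, 7, 11, 13, ∞}.
(a,b)_13: α=-2, u≡4; β=0, v≡11 (mod 13); (4|13)=+1, (11|13)=-1; sign (−1)^0·+1^0·-1^-2 = +1.
(a,b)_2: α=7, β=6; u≡7, v≡1 (mod 8); ε(u)ε(v)=1·0, αω(v)=7·0, βω(u)=6·0; sum ≡ 0  ⇒  +1.
(a,b)_5: α=3, u≡1; β=-2, v≡2 (mod 5); (1|5)=+1, (2|5)=-1; sign (−1)^0·+1^-2·-1^3 = -1.
(a,b)_∞: sgn(-770)=−, sgn(-7)=−, so -1.
(a,b)_7: α=1, u≡4; β=-1, v≡5 (mod 7); (4|7)=+1, (5|7)=-1; sign (−1)^1·+1^-1·-1^1 = +1.
(a,b)_11: α=1, u≡2; β=0, v≡5 (mod 11); (2|11)=-1, (5|11)=+1; sign (−1)^0·-1^0·+1^1 = +1.
(a,b)_3: α=4, u≡1; β=6, v≡2 (mod 3); (1|3)=+1, (2|3)=-1; sign (−1)^0·+1^6·-1^4 = +1.
|Ram(-770, -7)| = 2, even; anisotropic at {5, ∞}.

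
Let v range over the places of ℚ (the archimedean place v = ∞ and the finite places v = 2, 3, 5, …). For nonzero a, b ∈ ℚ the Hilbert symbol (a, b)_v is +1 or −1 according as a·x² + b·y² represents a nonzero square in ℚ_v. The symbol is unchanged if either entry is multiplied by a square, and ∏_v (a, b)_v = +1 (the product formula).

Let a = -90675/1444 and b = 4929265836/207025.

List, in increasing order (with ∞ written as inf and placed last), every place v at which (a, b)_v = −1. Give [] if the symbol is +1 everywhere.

Mod squares: a ≡ -403, b ≡ 451. Check v ∈ {∞, 2, 3, 5, 7, 11, 13, 19, 29, 31, 41}.
v=29: a=29^0·(≡18), b=29^2·(≡28) mod 29; (18|29)=-1, (28|29)=+1; (−1)^{0·2·14}·(-1)^2·(+1)^0 = +1.
v=5: a=5^2·(≡2), b=5^-2·(≡1) mod 5; (2|5)=-1, (1|5)=+1; (−1)^{2·-2·2}·(-1)^-2·(+1)^2 = +1.
v=3: a=3^2·(≡2), b=3^2·(≡1) mod 3; (2|3)=-1, (1|3)=+1; (−1)^{2·2·1}·(-1)^2·(+1)^2 = +1.
v=∞: -403 < 0 and 451 > 0  ⇒  (a,b)_∞ = +1.
v=31: a=31^1·(≡8), b=31^0·(≡6) mod 31; (8|31)=+1, (6|31)=-1; (−1)^{1·0·15}·(+1)^0·(-1)^1 = -1.
v=2: v_2(a)=-2, v_2(b)=2; units ≡ 5, 3 (mod 8); ε·ε+αω+βω = 0·1+-2·1+2·1 ≡ 0  ⇒  (a,b)_2 = +1.
v=19: a=19^-2·(≡3), b=19^2·(≡12) mod 19; (3|19)=-1, (12|19)=-1; (−1)^{-2·2·9}·(-1)^2·(-1)^-2 = +1.
v=13: a=13^1·(≡6), b=13^-2·(≡9) mod 13; (6|13)=-1, (9|13)=+1; (−1)^{1·-2·6}·(-1)^-2·(+1)^1 = +1.
v=41: a=41^0·(≡11), b=41^1·(≡24) mod 41; (11|41)=-1, (24|41)=-1; (−1)^{0·1·20}·(-1)^1·(-1)^0 = -1.
v=11: a=11^0·(≡3), b=11^1·(≡7) mod 11; (3|11)=+1, (7|11)=-1; (−1)^{0·1·5}·(+1)^1·(-1)^0 = +1.
v=7: a=7^0·(≡5), b=7^-2·(≡3) mod 7; (5|7)=-1, (3|7)=-1; (−1)^{0·-2·3}·(-1)^-2·(-1)^0 = +1.
|Ram(-403, 451)| = 2, even; anisotropic at {31, 41}.

[31, 41]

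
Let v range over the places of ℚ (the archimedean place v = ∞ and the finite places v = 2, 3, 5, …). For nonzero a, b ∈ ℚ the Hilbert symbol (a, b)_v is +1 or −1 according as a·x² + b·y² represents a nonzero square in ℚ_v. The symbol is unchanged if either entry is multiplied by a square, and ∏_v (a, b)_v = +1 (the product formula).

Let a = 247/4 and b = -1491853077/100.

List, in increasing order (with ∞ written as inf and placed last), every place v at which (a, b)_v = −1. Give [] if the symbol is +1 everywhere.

(a, b) ≡ (247, -2717) mod (ℚ^×)²; places V = {2, 3, 5, 11, 13, 19, ∞}.
(a,b)_∞: sgn(247)=+, sgn(-2717)=−, so +1.
(a,b)_5: α=0, u≡3; β=-2, v≡2 (mod 5); (3|5)=-1, (2|5)=-1; sign (−1)^0·-1^-2·-1^0 = +1.
(a,b)_19: α=1, u≡8; β=3, v≡17 (mod 19); (8|19)=-1, (17|19)=+1; sign (−1)^1·-1^3·+1^1 = +1.
(a,b)_11: α=0, u≡4; β=1, v≡8 (mod 11); (4|11)=+1, (8|11)=-1; sign (−1)^0·+1^1·-1^0 = +1.
(a,b)_13: α=1, u≡8; β=3, v≡3 (mod 13); (8|13)=-1, (3|13)=+1; sign (−1)^0·-1^3·+1^1 = -1.
(a,b)_2: α=-2, β=-2; u≡7, v≡3 (mod 8); ε(u)ε(v)=1·1, αω(v)=-2·1, βω(u)=-2·0; sum ≡ 1  ⇒  -1.
(a,b)_3: α=0, u≡1; β=2, v≡1 (mod 3); (1|3)=+1, (1|3)=+1; sign (−1)^0·+1^2·+1^0 = +1.
(247, -2717 / ℚ) ramifies at {2, 13}: a division algebra.

[2, 13]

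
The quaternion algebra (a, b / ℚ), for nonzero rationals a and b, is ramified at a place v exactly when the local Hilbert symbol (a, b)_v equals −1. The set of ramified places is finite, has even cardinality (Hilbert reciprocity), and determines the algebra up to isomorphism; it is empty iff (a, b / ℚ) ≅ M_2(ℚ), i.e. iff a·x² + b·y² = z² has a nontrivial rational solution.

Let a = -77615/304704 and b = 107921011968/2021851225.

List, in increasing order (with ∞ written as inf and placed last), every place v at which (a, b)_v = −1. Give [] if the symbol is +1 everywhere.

(a, b) ≡ (-215, 517) mod (ℚ^×)²; places V = {2, 3, 5, 7, 11, 17, 19, 23, 43, 47, ∞}.
(a,b)_3: α=-2, u≡1; β=2, v≡1 (mod 3); (1|3)=+1, (1|3)=+1; sign (−1)^0·+1^2·+1^-2 = +1.
(a,b)_7: α=0, u≡1; β=2, v≡3 (mod 7); (1|7)=+1, (3|7)=-1; sign (−1)^0·+1^2·-1^0 = +1.
(a,b)_11: α=0, u≡3; β=1, v≡1 (mod 11); (3|11)=+1, (1|11)=+1; sign (−1)^0·+1^1·+1^0 = +1.
(a,b)_∞: sgn(-215)=−, sgn(517)=+, so +1.
(a,b)_23: α=-2, u≡10; β=-4, v≡5 (mod 23); (10|23)=-1, (5|23)=-1; sign (−1)^0·-1^-4·-1^-2 = +1.
(a,b)_17: α=0, u≡11; β=-2, v≡3 (mod 17); (11|17)=-1, (3|17)=-1; sign (−1)^0·-1^-2·-1^0 = +1.
(a,b)_5: α=1, u≡3; β=-2, v≡2 (mod 5); (3|5)=-1, (2|5)=-1; sign (−1)^0·-1^-2·-1^1 = -1.
(a,b)_43: α=1, u≡36; β=2, v≡36 (mod 43); (36|43)=+1, (36|43)=+1; sign (−1)^0·+1^2·+1^1 = +1.
(a,b)_2: α=-6, β=8; u≡1, v≡5 (mod 8); ε(u)ε(v)=0·0, αω(v)=-6·1, βω(u)=8·0; sum ≡ 0  ⇒  +1.
(a,b)_47: α=0, u≡41; β=1, v≡44 (mod 47); (41|47)=-1, (44|47)=-1; sign (−1)^0·-1^1·-1^0 = -1.
(a,b)_19: α=2, u≡13; β=0, v≡4 (mod 19); (13|19)=-1, (4|19)=+1; sign (−1)^0·-1^0·+1^2 = +1.
Ram(-215, 517) = {5, 47}; no ℚ_5-point on the conic.

[5, 47]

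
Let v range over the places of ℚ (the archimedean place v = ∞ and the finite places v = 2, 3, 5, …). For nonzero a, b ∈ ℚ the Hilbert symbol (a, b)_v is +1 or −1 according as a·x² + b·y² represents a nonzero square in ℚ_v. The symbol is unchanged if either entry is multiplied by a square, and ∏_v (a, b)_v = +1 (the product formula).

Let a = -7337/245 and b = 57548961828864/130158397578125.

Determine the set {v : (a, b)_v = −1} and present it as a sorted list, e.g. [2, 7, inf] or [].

(a, b) ≡ (-36685, 145) mod (ℚ^×)²; places V = {2, 3, 5, 7, 11, 17, 23, 29, ∞}.
(a,b)_11: α=1, u≡5; β=2, v≡7 (mod 11); (5|11)=+1, (7|11)=-1; sign (−1)^0·+1^2·-1^1 = -1.
(a,b)_7: α=-2, u≡4; β=-8, v≡3 (mod 7); (4|7)=+1, (3|7)=-1; sign (−1)^0·+1^-8·-1^-2 = +1.
(a,b)_23: α=1, u≡14; β=2, v≡14 (mod 23); (14|23)=-1, (14|23)=-1; sign (−1)^0·-1^2·-1^1 = -1.
(a,b)_29: α=1, u≡14; β=3, v≡25 (mod 29); (14|29)=-1, (25|29)=+1; sign (−1)^0·-1^3·+1^1 = -1.
(a,b)_17: α=0, u≡1; β=-2, v≡9 (mod 17); (1|17)=+1, (9|17)=+1; sign (−1)^0·+1^-2·+1^0 = +1.
(a,b)_∞: sgn(-36685)=−, sgn(145)=+, so +1.
(a,b)_3: α=0, u≡2; β=2, v≡1 (mod 3); (2|3)=-1, (1|3)=+1; sign (−1)^0·-1^2·+1^0 = +1.
(a,b)_2: α=0, β=12; u≡3, v≡1 (mod 8); ε(u)ε(v)=1·0, αω(v)=0·0, βω(u)=12·1; sum ≡ 0  ⇒  +1.
(a,b)_5: α=-1, u≡2; β=-7, v≡1 (mod 5); (2|5)=-1, (1|5)=+1; sign (−1)^0·-1^-7·+1^-1 = -1.
Ram(-36685, 145) = {5, 11, 23, 29}; no ℚ_5-point on the conic.

[5, 11, 23, 29]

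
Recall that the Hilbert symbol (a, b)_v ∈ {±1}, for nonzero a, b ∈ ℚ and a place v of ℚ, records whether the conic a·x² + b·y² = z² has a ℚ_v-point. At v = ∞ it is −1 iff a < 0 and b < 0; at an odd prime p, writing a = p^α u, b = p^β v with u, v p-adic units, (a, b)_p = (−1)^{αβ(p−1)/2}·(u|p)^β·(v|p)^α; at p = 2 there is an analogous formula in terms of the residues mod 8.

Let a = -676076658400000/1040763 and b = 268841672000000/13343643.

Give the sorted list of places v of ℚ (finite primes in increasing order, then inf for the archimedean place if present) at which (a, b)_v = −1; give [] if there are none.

[2, 3, 11, 13]

(a, b) ≡ (-2145, 6) mod (ℚ^×)²; places V = {2, 3, 5, 11, 13, 17, 19, 31, 37, ∞}.
(a,b)_19: α=-2, u≡10; β=-2, v≡6 (mod 19); (10|19)=-1, (6|19)=+1; sign (−1)^0·-1^-2·+1^-2 = +1.
(a,b)_2: α=8, β=9; u≡7, v≡3 (mod 8); ε(u)ε(v)=1·1, αω(v)=8·1, βω(u)=9·0; sum ≡ 1  ⇒  -1.
(a,b)_17: α=2, u≡10; β=2, v≡7 (mod 17); (10|17)=-1, (7|17)=-1; sign (−1)^0·-1^2·-1^2 = +1.
(a,b)_31: α=-2, u≡2; β=2, v≡26 (mod 31); (2|31)=+1, (26|31)=-1; sign (−1)^0·+1^2·-1^-2 = +1.
(a,b)_∞: sgn(-2145)=−, sgn(6)=+, so +1.
(a,b)_13: α=3, u≡3; β=0, v≡8 (mod 13); (3|13)=+1, (8|13)=-1; sign (−1)^0·+1^0·-1^3 = -1.
(a,b)_5: α=5, u≡4; β=6, v≡1 (mod 5); (4|5)=+1, (1|5)=+1; sign (−1)^0·+1^6·+1^5 = +1.
(a,b)_3: α=-1, u≡2; β=-3, v≡2 (mod 3); (2|3)=-1, (2|3)=-1; sign (−1)^1·-1^-3·-1^-1 = -1.
(a,b)_11: α=3, u≡3; β=2, v≡6 (mod 11); (3|11)=+1, (6|11)=-1; sign (−1)^0·+1^2·-1^3 = -1.
(a,b)_37: α=0, u≡33; β=-2, v≡35 (mod 37); (33|37)=+1, (35|37)=-1; sign (−1)^0·+1^-2·-1^0 = +1.
|Ram(-2145, 6)| = 4, even; anisotropic at {2, 3, 11, 13}.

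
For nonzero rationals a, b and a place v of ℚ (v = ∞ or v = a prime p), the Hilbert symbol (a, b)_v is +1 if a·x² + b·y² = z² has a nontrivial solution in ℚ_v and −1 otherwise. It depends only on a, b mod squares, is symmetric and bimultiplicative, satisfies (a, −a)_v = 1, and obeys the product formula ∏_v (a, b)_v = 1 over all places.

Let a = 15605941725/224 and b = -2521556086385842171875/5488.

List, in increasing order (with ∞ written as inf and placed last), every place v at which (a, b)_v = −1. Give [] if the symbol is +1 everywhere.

(a, b) ≡ (4774, -3157) mod (ℚ^×)²; places V = {2, 3, 5, 7, 11, 31, 41, ∞}.
(a,b)_3: α=2, u≡1; β=2, v≡2 (mod 3); (1|3)=+1, (2|3)=-1; sign (−1)^0·+1^2·-1^2 = +1.
(a,b)_41: α=2, u≡5; β=5, v≡37 (mod 41); (5|41)=+1, (37|41)=+1; sign (−1)^0·+1^5·+1^2 = +1.
(a,b)_7: α=-1, u≡6; β=-3, v≡4 (mod 7); (6|7)=-1, (4|7)=+1; sign (−1)^1·-1^-3·+1^-1 = +1.
(a,b)_2: α=-5, β=-4; u≡3, v≡3 (mod 8); ε(u)ε(v)=1·1, αω(v)=-5·1, βω(u)=-4·1; sum ≡ 0  ⇒  +1.
(a,b)_∞: sgn(4774)=+, sgn(-3157)=−, so +1.
(a,b)_11: α=3, u≡5; β=5, v≡7 (mod 11); (5|11)=+1, (7|11)=-1; sign (−1)^1·+1^5·-1^3 = +1.
(a,b)_31: α=1, u≡15; β=2, v≡14 (mod 31); (15|31)=-1, (14|31)=+1; sign (−1)^0·-1^2·+1^1 = +1.
(a,b)_5: α=2, u≡1; β=6, v≡2 (mod 5); (1|5)=+1, (2|5)=-1; sign (−1)^0·+1^6·-1^2 = +1.
Ram(a, b) = ∅: the form 4774·x² + -3157·y² − z² is isotropic over every ℚ_v, so by Hasse–Minkowski it is isotropic over ℚ.

[]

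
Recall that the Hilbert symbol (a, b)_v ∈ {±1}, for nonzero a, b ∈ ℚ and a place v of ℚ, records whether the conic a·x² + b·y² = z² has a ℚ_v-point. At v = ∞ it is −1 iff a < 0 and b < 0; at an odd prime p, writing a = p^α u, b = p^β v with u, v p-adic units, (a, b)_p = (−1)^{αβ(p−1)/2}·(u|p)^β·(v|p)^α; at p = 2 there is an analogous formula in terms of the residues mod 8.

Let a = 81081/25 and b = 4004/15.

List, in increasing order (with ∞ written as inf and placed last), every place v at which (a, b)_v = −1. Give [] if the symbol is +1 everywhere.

(a, b) ≡ (1001, 15015) mod (ℚ^×)²; places V = {2, 3, 5, 7, 11, 13, ∞}.
(a,b)_3: α=4, u≡2; β=-1, v≡1 (mod 3); (2|3)=-1, (1|3)=+1; sign (−1)^0·-1^-1·+1^4 = -1.
(a,b)_2: α=0, β=2; u≡1, v≡7 (mod 8); ε(u)ε(v)=0·1, αω(v)=0·0, βω(u)=2·0; sum ≡ 0  ⇒  +1.
(a,b)_11: α=1, u≡4; β=1, v≡3 (mod 11); (4|11)=+1, (3|11)=+1; sign (−1)^1·+1^1·+1^1 = -1.
(a,b)_13: α=1, u≡3; β=1, v≡11 (mod 13); (3|13)=+1, (11|13)=-1; sign (−1)^0·+1^1·-1^1 = -1.
(a,b)_∞: sgn(1001)=+, sgn(15015)=+, so +1.
(a,b)_7: α=1, u≡3; β=1, v≡5 (mod 7); (3|7)=-1, (5|7)=-1; sign (−1)^1·-1^1·-1^1 = -1.
(a,b)_5: α=-2, u≡1; β=-1, v≡3 (mod 5); (1|5)=+1, (3|5)=-1; sign (−1)^0·+1^-1·-1^-2 = +1.
(1001, 15015 / ℚ) ramifies at {3, 7, 11, 13}: a division algebra.

[3, 7, 11, 13]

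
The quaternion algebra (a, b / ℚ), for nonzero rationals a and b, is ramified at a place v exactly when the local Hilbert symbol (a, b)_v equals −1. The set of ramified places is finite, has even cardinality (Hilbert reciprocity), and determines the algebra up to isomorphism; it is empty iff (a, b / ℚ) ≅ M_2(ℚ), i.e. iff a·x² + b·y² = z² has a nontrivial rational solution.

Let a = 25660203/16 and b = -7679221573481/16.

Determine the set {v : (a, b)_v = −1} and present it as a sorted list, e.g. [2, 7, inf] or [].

Mod squares: a ≡ 48507, b ≡ -16169. Check v ∈ {∞, 2, 3, 19, 23, 31, 37}.
v=37: a=37^1·(≡11), b=37^3·(≡34) mod 37; (11|37)=+1, (34|37)=+1; (−1)^{1·3·18}·(+1)^3·(+1)^1 = +1.
v=31: a=31^0·(≡30), b=31^2·(≡27) mod 31; (30|31)=-1, (27|31)=-1; (−1)^{0·2·15}·(-1)^2·(-1)^0 = +1.
v=23: a=23^3·(≡1), b=23^1·(≡21) mod 23; (1|23)=+1, (21|23)=-1; (−1)^{3·1·11}·(+1)^1·(-1)^3 = +1.
v=∞: 48507 > 0 and -16169 < 0  ⇒  (a,b)_∞ = +1.
v=2: v_2(a)=-4, v_2(b)=-4; units ≡ 3, 7 (mod 8); ε·ε+αω+βω = 1·1+-4·0+-4·1 ≡ 1  ⇒  (a,b)_2 = -1.
v=19: a=19^1·(≡7), b=19^3·(≡17) mod 19; (7|19)=+1, (17|19)=+1; (−1)^{1·3·9}·(+1)^3·(+1)^1 = -1.
v=3: a=3^1·(≡2), b=3^0·(≡1) mod 3; (2|3)=-1, (1|3)=+1; (−1)^{1·0·1}·(-1)^0·(+1)^1 = +1.
Ram(48507, -16169) = {2, 19}; no ℚ_2-point on the conic.

[2, 19]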